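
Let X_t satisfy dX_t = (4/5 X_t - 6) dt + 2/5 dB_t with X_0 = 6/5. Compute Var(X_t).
Var(X_t) = exp(8*t/5)/10 - 1/10

The variance V(t) = Var(X_t) satisfies V'(t) = 2 a V(t) + c^2 with V(0) = 0 (drift coefficient is linear in X, diffusion is constant). With a = 4/5, c = 2/5, the solution is
  V(t) = (c^2 / (2 a)) * (exp(2 a t) - 1)
       = ((2/5)^2 / (2*(4/5))) * (exp((8/5) t) - 1)
       = exp(8*t/5)/10 - 1/10.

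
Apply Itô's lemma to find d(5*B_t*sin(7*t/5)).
d(5*B_t*sin(7*t/5)) = (7*B_t*cos(7*t/5)) dt + (5*sin(7*t/5)) dB_t

Itô's formula for f(t, x): d f(t, B_t) = (f_t + (1/2) f_xx) dt + f_x dB_t. Compute partials of f(t, x) = 5*x*sin(7*t/5):
  f_t(t,x)  = 7*x*cos(7*t/5)
  f_x(t,x)  = 5*sin(7*t/5)
  f_xx(t,x) = 0
Assemble drift = f_t + (1/2) f_xx = 7*x*cos(7*t/5) and diffusion = f_x = 5*sin(7*t/5). Substituting x = B_t:
  d(5*B_t*sin(7*t/5)) = (7*B_t*cos(7*t/5)) dt + (5*sin(7*t/5)) dB_t.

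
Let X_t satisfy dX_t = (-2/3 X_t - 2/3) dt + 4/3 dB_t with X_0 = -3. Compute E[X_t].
E[X_t] = -1 - 2*exp(-2*t/3)

Taking expectations and using E[dB_t] = 0, the mean m(t) = E[X_t] satisfies the ODE m'(t) = a m(t) + b with m(0) = x_0. With a = -2/3, b = -2/3, x_0 = -3, the solution is
  m(t) = x_0 * exp(a t) + (b/a) * (exp(a t) - 1)
       = (-3) * exp((-2/3) t) + ((-2/3)/(-2/3)) * (exp((-2/3) t) - 1)
       = -1 - 2*exp(-2*t/3).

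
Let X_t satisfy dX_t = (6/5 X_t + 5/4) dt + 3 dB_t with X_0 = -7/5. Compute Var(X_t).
Var(X_t) = 15*exp(12*t/5)/4 - 15/4

The variance V(t) = Var(X_t) satisfies V'(t) = 2 a V(t) + c^2 with V(0) = 0 (drift coefficient is linear in X, diffusion is constant). With a = 6/5, c = 3, the solution is
  V(t) = (c^2 / (2 a)) * (exp(2 a t) - 1)
       = (3^2 / (2*(6/5))) * (exp((12/5) t) - 1)
       = 15*exp(12*t/5)/4 - 15/4.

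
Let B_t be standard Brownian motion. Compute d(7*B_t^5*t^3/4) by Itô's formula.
d(7*B_t^5*t^3/4) = (7*B_t^3*t^2*(3*B_t^2 + 10*t)/4) dt + (35*B_t^4*t^3/4) dB_t

Itô's formula for f(t, x): d f(t, B_t) = (f_t + (1/2) f_xx) dt + f_x dB_t. Compute partials of f(t, x) = 7*t^3*x^5/4:
  f_t(t,x)  = 21*t^2*x^5/4
  f_x(t,x)  = 35*t^3*x^4/4
  f_xx(t,x) = 35*t^3*x^3
Assemble drift = f_t + (1/2) f_xx = 7*t^2*x^3*(10*t + 3*x^2)/4 and diffusion = f_x = 35*t^3*x^4/4. Substituting x = B_t:
  d(7*B_t^5*t^3/4) = (7*B_t^3*t^2*(3*B_t^2 + 10*t)/4) dt + (35*B_t^4*t^3/4) dB_t.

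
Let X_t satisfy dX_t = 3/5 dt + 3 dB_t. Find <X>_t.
<X>_t = 9*t

For an Itô process dX_t = a(t) dt + b(t) dB_t, the quadratic variation is <X>_t = int_0^t b(s)^2 ds (the drift term does not contribute). Here b(s) = 3, so
  b(s)^2 = 9.
Integrating from 0 to t:
  <X>_t = int_0^t (9) ds = 9*t.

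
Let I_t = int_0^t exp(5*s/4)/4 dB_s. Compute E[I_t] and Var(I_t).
E[I_t] = 0; Var(I_t) = exp(5*t/2)/40 - 1/40

The Itô integral of a deterministic integrand f(s) has mean 0 because each increment f(s) * (B_{s+ds} - B_s) has mean 0. By the Itô isometry:
  Var( int_0^t f(s) dB_s ) = E[ (int_0^t f(s) dB_s)^2 ] = int_0^t f(s)^2 ds.
Here f(s) = exp(5*s/4)/4, so f(s)^2 = exp(5*s/2)/16. Integrate:
  int_0^t (exp(5*s/2)/16) ds = exp(5*t/2)/40 - 1/40.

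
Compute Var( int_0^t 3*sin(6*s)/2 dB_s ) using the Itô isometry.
Var = 9*t/8 - 3*sin(12*t)/32

The Itô integral of a deterministic integrand f(s) has mean 0 because each increment f(s) * (B_{s+ds} - B_s) has mean 0. By the Itô isometry:
  Var( int_0^t f(s) dB_s ) = E[ (int_0^t f(s) dB_s)^2 ] = int_0^t f(s)^2 ds.
Here f(s) = 3*sin(6*s)/2, so f(s)^2 = 9*sin(6*s)^2/4. Integrate:
  int_0^t (9*sin(6*s)^2/4) ds = 9*t/8 - 3*sin(12*t)/32.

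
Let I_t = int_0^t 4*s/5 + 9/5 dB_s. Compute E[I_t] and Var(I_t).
E[I_t] = 0; Var(I_t) = t*(16*t^2 + 108*t + 243)/75

The Itô integral of a deterministic integrand f(s) has mean 0 because each increment f(s) * (B_{s+ds} - B_s) has mean 0. By the Itô isometry:
  Var( int_0^t f(s) dB_s ) = E[ (int_0^t f(s) dB_s)^2 ] = int_0^t f(s)^2 ds.
Here f(s) = 4*s/5 + 9/5, so f(s)^2 = (4*s + 9)^2/25. Integrate:
  int_0^t ((4*s + 9)^2/25) ds = t*(16*t^2 + 108*t + 243)/75.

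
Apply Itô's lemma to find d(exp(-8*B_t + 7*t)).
d(exp(-8*B_t + 7*t)) = (39*exp(-8*B_t + 7*t)) dt + (-8*exp(-8*B_t + 7*t)) dB_t

Itô's formula for f(t, x): d f(t, B_t) = (f_t + (1/2) f_xx) dt + f_x dB_t. Compute partials of f(t, x) = exp(7*t - 8*x):
  f_t(t,x)  = 7*exp(7*t - 8*x)
  f_x(t,x)  = -8*exp(7*t - 8*x)
  f_xx(t,x) = 64*exp(7*t - 8*x)
Assemble drift = f_t + (1/2) f_xx = 39*exp(7*t - 8*x) and diffusion = f_x = -8*exp(7*t - 8*x). Substituting x = B_t:
  d(exp(-8*B_t + 7*t)) = (39*exp(-8*B_t + 7*t)) dt + (-8*exp(-8*B_t + 7*t)) dB_t.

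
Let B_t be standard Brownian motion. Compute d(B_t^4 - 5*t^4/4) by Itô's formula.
d(B_t^4 - 5*t^4/4) = (6*B_t^2 - 5*t^3) dt + (4*B_t^3) dB_t

Itô's formula for f(t, x): d f(t, B_t) = (f_t + (1/2) f_xx) dt + f_x dB_t. Compute partials of f(t, x) = -5*t^4/4 + x^4:
  f_t(t,x)  = -5*t^3
  f_x(t,x)  = 4*x^3
  f_xx(t,x) = 12*x^2
Assemble drift = f_t + (1/2) f_xx = -5*t^3 + 6*x^2 and diffusion = f_x = 4*x^3. Substituting x = B_t:
  d(B_t^4 - 5*t^4/4) = (6*B_t^2 - 5*t^3) dt + (4*B_t^3) dB_t.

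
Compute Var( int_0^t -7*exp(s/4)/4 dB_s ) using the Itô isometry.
Var = 49*exp(t/2)/8 - 49/8

The Itô integral of a deterministic integrand f(s) has mean 0 because each increment f(s) * (B_{s+ds} - B_s) has mean 0. By the Itô isometry:
  Var( int_0^t f(s) dB_s ) = E[ (int_0^t f(s) dB_s)^2 ] = int_0^t f(s)^2 ds.
Here f(s) = -7*exp(s/4)/4, so f(s)^2 = 49*exp(s/2)/16. Integrate:
  int_0^t (49*exp(s/2)/16) ds = 49*exp(t/2)/8 - 49/8.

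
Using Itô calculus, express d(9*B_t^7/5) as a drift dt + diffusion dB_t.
d(9*B_t^7/5) = (189*B_t^5/5) dt + (63*B_t^6/5) dB_t

Itô's formula for f(B_t) gives d f(B_t) = f'(B_t) dB_t + (1/2) f''(B_t) dt. Compute derivatives of f(x) = 9*x^7/5:
  f'(x)  = 63*x^6/5
  f''(x) = 378*x^5/5
Substitute x = B_t and multiply the f'' term by 1/2:
  drift     = (1/2) * (378*x^5/5) evaluated at B_t = 189*B_t^5/5
  diffusion = (63*x^6/5) evaluated at B_t = 63*B_t^6/5
Therefore d(9*B_t^7/5) = (189*B_t^5/5) dt + (63*B_t^6/5) dB_t.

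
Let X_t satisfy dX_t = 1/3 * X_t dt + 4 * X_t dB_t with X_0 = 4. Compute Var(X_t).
Var(X_t) = 16*(exp(16*t) - 1)*exp(2*t/3)

For GBM dX = mu X dt + sigma X dB with X_0 = x_0, apply Itô to Y = log X: dY = (mu - sigma^2/2) dt + sigma dB, so Y_t = log(x_0) + (mu - sigma^2/2) t + sigma B_t and hence X_t = x_0 * exp((mu - sigma^2/2) t + sigma B_t).
With mu = 1/3, sigma = 4, x_0 = 4, this gives:
  X_t = 4 * exp((-23/3) * t + (4) * B_t).
Since sigma*B_t ~ Normal(0, sigma^2 t), E[exp(sigma*B_t)] = exp(sigma^2 t / 2); so E[X_t] = x_0 * exp((mu - sigma^2/2) t) * exp(sigma^2 t / 2) = x_0 * exp(mu t) = 4*exp(t/3).
Var(X_t) = E[X_t^2] - (E[X_t])^2 = x_0^2 * exp(2 mu t) * (exp(sigma^2 t) - 1) = 16*(exp(16*t) - 1)*exp(2*t/3).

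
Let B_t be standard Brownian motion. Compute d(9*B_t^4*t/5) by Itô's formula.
d(9*B_t^4*t/5) = (9*B_t^2*(B_t^2 + 6*t)/5) dt + (36*B_t^3*t/5) dB_t

Itô's formula for f(t, x): d f(t, B_t) = (f_t + (1/2) f_xx) dt + f_x dB_t. Compute partials of f(t, x) = 9*t*x^4/5:
  f_t(t,x)  = 9*x^4/5
  f_x(t,x)  = 36*t*x^3/5
  f_xx(t,x) = 108*t*x^2/5
Assemble drift = f_t + (1/2) f_xx = 9*x^2*(6*t + x^2)/5 and diffusion = f_x = 36*t*x^3/5. Substituting x = B_t:
  d(9*B_t^4*t/5) = (9*B_t^2*(B_t^2 + 6*t)/5) dt + (36*B_t^3*t/5) dB_t.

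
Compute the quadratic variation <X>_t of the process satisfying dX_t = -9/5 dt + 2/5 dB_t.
<X>_t = 4*t/25

For an Itô process dX_t = a(t) dt + b(t) dB_t, the quadratic variation is <X>_t = int_0^t b(s)^2 ds (the drift term does not contribute). Here b(s) = 2/5, so
  b(s)^2 = 4/25.
Integrating from 0 to t:
  <X>_t = int_0^t (4/25) ds = 4*t/25.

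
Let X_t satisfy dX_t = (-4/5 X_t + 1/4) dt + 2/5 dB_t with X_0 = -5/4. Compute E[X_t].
E[X_t] = 5/16 - 25*exp(-4*t/5)/16

Taking expectations and using E[dB_t] = 0, the mean m(t) = E[X_t] satisfies the ODE m'(t) = a m(t) + b with m(0) = x_0. With a = -4/5, b = 1/4, x_0 = -5/4, the solution is
  m(t) = x_0 * exp(a t) + (b/a) * (exp(a t) - 1)
       = (-5/4) * exp((-4/5) t) + ((1/4)/(-4/5)) * (exp((-4/5) t) - 1)
       = 5/16 - 25*exp(-4*t/5)/16.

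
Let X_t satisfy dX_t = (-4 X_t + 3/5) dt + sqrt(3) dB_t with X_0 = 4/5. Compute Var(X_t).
Var(X_t) = 3/8 - 3*exp(-8*t)/8

The variance V(t) = Var(X_t) satisfies V'(t) = 2 a V(t) + c^2 with V(0) = 0 (drift coefficient is linear in X, diffusion is constant). With a = -4, c = sqrt(3), the solution is
  V(t) = (c^2 / (2 a)) * (exp(2 a t) - 1)
       = (sqrt(3)^2 / (2*(-4))) * (exp((-8) t) - 1)
       = 3/8 - 3*exp(-8*t)/8.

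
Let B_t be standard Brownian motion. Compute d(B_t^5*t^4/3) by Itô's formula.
d(B_t^5*t^4/3) = (2*B_t^3*t^3*(2*B_t^2 + 5*t)/3) dt + (5*B_t^4*t^4/3) dB_t

Itô's formula for f(t, x): d f(t, B_t) = (f_t + (1/2) f_xx) dt + f_x dB_t. Compute partials of f(t, x) = t^4*x^5/3:
  f_t(t,x)  = 4*t^3*x^5/3
  f_x(t,x)  = 5*t^4*x^4/3
  f_xx(t,x) = 20*t^4*x^3/3
Assemble drift = f_t + (1/2) f_xx = 2*t^3*x^3*(5*t + 2*x^2)/3 and diffusion = f_x = 5*t^4*x^4/3. Substituting x = B_t:
  d(B_t^5*t^4/3) = (2*B_t^3*t^3*(2*B_t^2 + 5*t)/3) dt + (5*B_t^4*t^4/3) dB_t.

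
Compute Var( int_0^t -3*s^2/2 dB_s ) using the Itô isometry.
Var = 9*t^5/20

The Itô integral of a deterministic integrand f(s) has mean 0 because each increment f(s) * (B_{s+ds} - B_s) has mean 0. By the Itô isometry:
  Var( int_0^t f(s) dB_s ) = E[ (int_0^t f(s) dB_s)^2 ] = int_0^t f(s)^2 ds.
Here f(s) = -3*s^2/2, so f(s)^2 = 9*s^4/4. Integrate:
  int_0^t (9*s^4/4) ds = 9*t^5/20.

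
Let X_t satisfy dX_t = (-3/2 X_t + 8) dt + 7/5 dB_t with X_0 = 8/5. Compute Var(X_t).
Var(X_t) = 49/75 - 49*exp(-3*t)/75

The variance V(t) = Var(X_t) satisfies V'(t) = 2 a V(t) + c^2 with V(0) = 0 (drift coefficient is linear in X, diffusion is constant). With a = -3/2, c = 7/5, the solution is
  V(t) = (c^2 / (2 a)) * (exp(2 a t) - 1)
       = ((7/5)^2 / (2*(-3/2))) * (exp((-3) t) - 1)
       = 49/75 - 49*exp(-3*t)/75.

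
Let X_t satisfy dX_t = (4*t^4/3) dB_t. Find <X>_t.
<X>_t = 16*t^9/81

For an Itô process dX_t = a(t) dt + b(t) dB_t, the quadratic variation is <X>_t = int_0^t b(s)^2 ds (the drift term does not contribute). Here b(s) = 4*s^4/3, so
  b(s)^2 = 16*s^8/9.
Integrating from 0 to t:
  <X>_t = int_0^t (16*s^8/9) ds = 16*t^9/81.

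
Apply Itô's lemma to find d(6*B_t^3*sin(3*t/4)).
d(6*B_t^3*sin(3*t/4)) = (9*B_t*(B_t^2*cos(3*t/4) + 4*sin(3*t/4))/2) dt + (18*B_t^2*sin(3*t/4)) dB_t

Itô's formula for f(t, x): d f(t, B_t) = (f_t + (1/2) f_xx) dt + f_x dB_t. Compute partials of f(t, x) = 6*x^3*sin(3*t/4):
  f_t(t,x)  = 9*x^3*cos(3*t/4)/2
  f_x(t,x)  = 18*x^2*sin(3*t/4)
  f_xx(t,x) = 36*x*sin(3*t/4)
Assemble drift = f_t + (1/2) f_xx = 9*x*(x^2*cos(3*t/4) + 4*sin(3*t/4))/2 and diffusion = f_x = 18*x^2*sin(3*t/4). Substituting x = B_t:
  d(6*B_t^3*sin(3*t/4)) = (9*B_t*(B_t^2*cos(3*t/4) + 4*sin(3*t/4))/2) dt + (18*B_t^2*sin(3*t/4)) dB_t.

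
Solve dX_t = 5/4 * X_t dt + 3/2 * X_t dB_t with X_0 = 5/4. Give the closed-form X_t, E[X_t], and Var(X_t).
X_t = 5/4 * exp((1/8) t + (3/2) B_t); E[X_t] = 5*exp(5*t/4)/4; Var(X_t) = 25*(exp(9*t/4) - 1)*exp(5*t/2)/16

For GBM dX = mu X dt + sigma X dB with X_0 = x_0, apply Itô to Y = log X: dY = (mu - sigma^2/2) dt + sigma dB, so Y_t = log(x_0) + (mu - sigma^2/2) t + sigma B_t and hence X_t = x_0 * exp((mu - sigma^2/2) t + sigma B_t).
With mu = 5/4, sigma = 3/2, x_0 = 5/4, this gives:
  X_t = 5/4 * exp((1/8) * t + (3/2) * B_t).
Since sigma*B_t ~ Normal(0, sigma^2 t), E[exp(sigma*B_t)] = exp(sigma^2 t / 2); so E[X_t] = x_0 * exp((mu - sigma^2/2) t) * exp(sigma^2 t / 2) = x_0 * exp(mu t) = 5*exp(5*t/4)/4.
Var(X_t) = E[X_t^2] - (E[X_t])^2 = x_0^2 * exp(2 mu t) * (exp(sigma^2 t) - 1) = 25*(exp(9*t/4) - 1)*exp(5*t/2)/16.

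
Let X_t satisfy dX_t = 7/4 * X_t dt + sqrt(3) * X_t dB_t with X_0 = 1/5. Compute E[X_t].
E[X_t] = exp(7*t/4)/5

For GBM dX = mu X dt + sigma X dB with X_0 = x_0, apply Itô to Y = log X: dY = (mu - sigma^2/2) dt + sigma dB, so Y_t = log(x_0) + (mu - sigma^2/2) t + sigma B_t and hence X_t = x_0 * exp((mu - sigma^2/2) t + sigma B_t).
With mu = 7/4, sigma = sqrt(3), x_0 = 1/5, this gives:
  X_t = 1/5 * exp((1/4) * t + (sqrt(3)) * B_t).
Since sigma*B_t ~ Normal(0, sigma^2 t), E[exp(sigma*B_t)] = exp(sigma^2 t / 2); so E[X_t] = x_0 * exp((mu - sigma^2/2) t) * exp(sigma^2 t / 2) = x_0 * exp(mu t) = exp(7*t/4)/5.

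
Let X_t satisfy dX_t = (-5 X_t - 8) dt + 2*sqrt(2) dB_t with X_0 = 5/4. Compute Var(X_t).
Var(X_t) = 4/5 - 4*exp(-10*t)/5

The variance V(t) = Var(X_t) satisfies V'(t) = 2 a V(t) + c^2 with V(0) = 0 (drift coefficient is linear in X, diffusion is constant). With a = -5, c = 2*sqrt(2), the solution is
  V(t) = (c^2 / (2 a)) * (exp(2 a t) - 1)
       = ((2*sqrt(2))^2 / (2*(-5))) * (exp((-10) t) - 1)
       = 4/5 - 4*exp(-10*t)/5.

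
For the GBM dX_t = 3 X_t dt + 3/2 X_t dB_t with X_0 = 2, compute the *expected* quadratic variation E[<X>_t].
E[<X>_t] = 12*exp(33*t/4)/11 - 12/11

<X>_t = int_0^t ((3/2) * X_s)^2 ds. Taking expectation inside the integral: E[<X>_t] = (3/2)^2 * int_0^t E[X_s^2] ds. For GBM, E[X_s^2] = x_0^2 * exp((2 mu + sigma^2) s). Integrating:
  E[<X>_t] = (3/2)^2 * 2^2 * (exp((2*3 + (3/2)^2) t) - 1) / (2*3 + (3/2)^2)
           = (3/2)^2 * 2^2 * (exp((33/4) t) - 1) / (33/4) = 12*exp(33*t/4)/11 - 12/11.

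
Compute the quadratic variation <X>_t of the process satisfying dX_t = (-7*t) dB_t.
<X>_t = 49*t^3/3

For an Itô process dX_t = a(t) dt + b(t) dB_t, the quadratic variation is <X>_t = int_0^t b(s)^2 ds (the drift term does not contribute). Here b(s) = -7*s, so
  b(s)^2 = 49*s^2.
Integrating from 0 to t:
  <X>_t = int_0^t (49*s^2) ds = 49*t^3/3.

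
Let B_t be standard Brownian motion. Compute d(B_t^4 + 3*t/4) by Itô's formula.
d(B_t^4 + 3*t/4) = (6*B_t^2 + 3/4) dt + (4*B_t^3) dB_t

Itô's formula for f(t, x): d f(t, B_t) = (f_t + (1/2) f_xx) dt + f_x dB_t. Compute partials of f(t, x) = 3*t/4 + x^4:
  f_t(t,x)  = 3/4
  f_x(t,x)  = 4*x^3
  f_xx(t,x) = 12*x^2
Assemble drift = f_t + (1/2) f_xx = 6*x^2 + 3/4 and diffusion = f_x = 4*x^3. Substituting x = B_t:
  d(B_t^4 + 3*t/4) = (6*B_t^2 + 3/4) dt + (4*B_t^3) dB_t.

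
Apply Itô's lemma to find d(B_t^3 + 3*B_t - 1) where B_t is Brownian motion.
d(B_t^3 + 3*B_t - 1) = (3*B_t) dt + (3*B_t^2 + 3) dB_t

Itô's formula for f(B_t) gives d f(B_t) = f'(B_t) dB_t + (1/2) f''(B_t) dt. Compute derivatives of f(x) = x^3 + 3*x - 1:
  f'(x)  = 3*x^2 + 3
  f''(x) = 6*x
Substitute x = B_t and multiply the f'' term by 1/2:
  drift     = (1/2) * (6*x) evaluated at B_t = 3*B_t
  diffusion = (3*x^2 + 3) evaluated at B_t = 3*B_t^2 + 3
Therefore d(B_t^3 + 3*B_t - 1) = (3*B_t) dt + (3*B_t^2 + 3) dB_t.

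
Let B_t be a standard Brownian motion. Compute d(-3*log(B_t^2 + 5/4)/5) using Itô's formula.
d(-3*log(B_t^2 + 5/4)/5) = (12*(4*B_t^2 - 5)/(5*(4*B_t^2 + 5)^2)) dt + (-24*B_t/(20*B_t^2 + 25)) dB_t

Itô's formula for f(B_t) gives d f(B_t) = f'(B_t) dB_t + (1/2) f''(B_t) dt. Compute derivatives of f(x) = -3*log(x^2 + 5/4)/5:
  f'(x)  = -24*x/(20*x^2 + 25)
  f''(x) = 24*(4*x^2 - 5)/(5*(4*x^2 + 5)^2)
Substitute x = B_t and multiply the f'' term by 1/2:
  drift     = (1/2) * (24*(4*x^2 - 5)/(5*(4*x^2 + 5)^2)) evaluated at B_t = 12*(4*B_t^2 - 5)/(5*(4*B_t^2 + 5)^2)
  diffusion = (-24*x/(20*x^2 + 25)) evaluated at B_t = -24*B_t/(20*B_t^2 + 25)
Therefore d(-3*log(B_t^2 + 5/4)/5) = (12*(4*B_t^2 - 5)/(5*(4*B_t^2 + 5)^2)) dt + (-24*B_t/(20*B_t^2 + 25)) dB_t.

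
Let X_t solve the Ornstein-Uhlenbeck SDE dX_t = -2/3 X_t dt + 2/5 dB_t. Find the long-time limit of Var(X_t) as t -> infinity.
lim Var(X_t) = 3/25

The OU SDE dX = -theta X dt + sigma dB admits the integrating factor exp(theta t): d(exp(theta t) X_t) = sigma exp(theta t) dB_t. Integrating from 0 to t gives X_t = x_0 * exp(-theta t) + sigma * int_0^t exp(-theta (t-s)) dB_s for any initial x_0. The Itô integral has variance (by the Itô isometry) sigma^2 * int_0^t exp(-2 theta (t - s)) ds = sigma^2 * (1 - exp(-2 theta t)) / (2 theta), independent of x_0.
With theta = 2/3, sigma = 2/5:
  Var(X_t) = (2/5)^2 * (1 - exp(-2*2/3 t)) / (2 * 2/3) = 3/25 - 3*exp(-4*t/3)/25.
As t -> infinity, exp(-2*2/3 t) -> 0, so the stationary variance is sigma^2 / (2 theta) = 3/25.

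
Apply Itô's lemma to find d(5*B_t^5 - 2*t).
d(5*B_t^5 - 2*t) = (50*B_t^3 - 2) dt + (25*B_t^4) dB_t

Itô's formula for f(t, x): d f(t, B_t) = (f_t + (1/2) f_xx) dt + f_x dB_t. Compute partials of f(t, x) = -2*t + 5*x^5:
  f_t(t,x)  = -2
  f_x(t,x)  = 25*x^4
  f_xx(t,x) = 100*x^3
Assemble drift = f_t + (1/2) f_xx = 50*x^3 - 2 and diffusion = f_x = 25*x^4. Substituting x = B_t:
  d(5*B_t^5 - 2*t) = (50*B_t^3 - 2) dt + (25*B_t^4) dB_t.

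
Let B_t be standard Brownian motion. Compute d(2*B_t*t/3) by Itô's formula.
d(2*B_t*t/3) = (2*B_t/3) dt + (2*t/3) dB_t

Itô's formula for f(t, x): d f(t, B_t) = (f_t + (1/2) f_xx) dt + f_x dB_t. Compute partials of f(t, x) = 2*t*x/3:
  f_t(t,x)  = 2*x/3
  f_x(t,x)  = 2*t/3
  f_xx(t,x) = 0
Assemble drift = f_t + (1/2) f_xx = 2*x/3 and diffusion = f_x = 2*t/3. Substituting x = B_t:
  d(2*B_t*t/3) = (2*B_t/3) dt + (2*t/3) dB_t.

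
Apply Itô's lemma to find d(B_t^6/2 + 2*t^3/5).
d(B_t^6/2 + 2*t^3/5) = (15*B_t^4/2 + 6*t^2/5) dt + (3*B_t^5) dB_t

Itô's formula for f(t, x): d f(t, B_t) = (f_t + (1/2) f_xx) dt + f_x dB_t. Compute partials of f(t, x) = 2*t^3/5 + x^6/2:
  f_t(t,x)  = 6*t^2/5
  f_x(t,x)  = 3*x^5
  f_xx(t,x) = 15*x^4
Assemble drift = f_t + (1/2) f_xx = 6*t^2/5 + 15*x^4/2 and diffusion = f_x = 3*x^5. Substituting x = B_t:
  d(B_t^6/2 + 2*t^3/5) = (15*B_t^4/2 + 6*t^2/5) dt + (3*B_t^5) dB_t.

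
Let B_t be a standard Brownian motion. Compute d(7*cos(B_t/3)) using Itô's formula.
d(7*cos(B_t/3)) = (-7*cos(B_t/3)/18) dt + (-7*sin(B_t/3)/3) dB_t

Itô's formula for f(B_t) gives d f(B_t) = f'(B_t) dB_t + (1/2) f''(B_t) dt. Compute derivatives of f(x) = 7*cos(x/3):
  f'(x)  = -7*sin(x/3)/3
  f''(x) = -7*cos(x/3)/9
Substitute x = B_t and multiply the f'' term by 1/2:
  drift     = (1/2) * (-7*cos(x/3)/9) evaluated at B_t = -7*cos(B_t/3)/18
  diffusion = (-7*sin(x/3)/3) evaluated at B_t = -7*sin(B_t/3)/3
Therefore d(7*cos(B_t/3)) = (-7*cos(B_t/3)/18) dt + (-7*sin(B_t/3)/3) dB_t.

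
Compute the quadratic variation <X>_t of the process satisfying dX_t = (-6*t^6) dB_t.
<X>_t = 36*t^13/13

For an Itô process dX_t = a(t) dt + b(t) dB_t, the quadratic variation is <X>_t = int_0^t b(s)^2 ds (the drift term does not contribute). Here b(s) = -6*s^6, so
  b(s)^2 = 36*s^12.
Integrating from 0 to t:
  <X>_t = int_0^t (36*s^12) ds = 36*t^13/13.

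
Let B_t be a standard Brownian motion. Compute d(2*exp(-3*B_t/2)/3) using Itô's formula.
d(2*exp(-3*B_t/2)/3) = (3*exp(-3*B_t/2)/4) dt + (-exp(-3*B_t/2)) dB_t

Itô's formula for f(B_t) gives d f(B_t) = f'(B_t) dB_t + (1/2) f''(B_t) dt. Compute derivatives of f(x) = 2*exp(-3*x/2)/3:
  f'(x)  = -exp(-3*x/2)
  f''(x) = 3*exp(-3*x/2)/2
Substitute x = B_t and multiply the f'' term by 1/2:
  drift     = (1/2) * (3*exp(-3*x/2)/2) evaluated at B_t = 3*exp(-3*B_t/2)/4
  diffusion = (-exp(-3*x/2)) evaluated at B_t = -exp(-3*B_t/2)
Therefore d(2*exp(-3*B_t/2)/3) = (3*exp(-3*B_t/2)/4) dt + (-exp(-3*B_t/2)) dB_t.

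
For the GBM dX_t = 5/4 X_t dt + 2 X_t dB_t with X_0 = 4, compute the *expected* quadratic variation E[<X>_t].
E[<X>_t] = 128*exp(13*t/2)/13 - 128/13

<X>_t = int_0^t (2 * X_s)^2 ds. Taking expectation inside the integral: E[<X>_t] = 2^2 * int_0^t E[X_s^2] ds. For GBM, E[X_s^2] = x_0^2 * exp((2 mu + sigma^2) s). Integrating:
  E[<X>_t] = 2^2 * 4^2 * (exp((2*(5/4) + 2^2) t) - 1) / (2*(5/4) + 2^2)
           = 2^2 * 4^2 * (exp((13/2) t) - 1) / (13/2) = 128*exp(13*t/2)/13 - 128/13.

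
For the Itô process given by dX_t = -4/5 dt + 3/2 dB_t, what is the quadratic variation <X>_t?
<X>_t = 9*t/4

For an Itô process dX_t = a(t) dt + b(t) dB_t, the quadratic variation is <X>_t = int_0^t b(s)^2 ds (the drift term does not contribute). Here b(s) = 3/2, so
  b(s)^2 = 9/4.
Integrating from 0 to t:
  <X>_t = int_0^t (9/4) ds = 9*t/4.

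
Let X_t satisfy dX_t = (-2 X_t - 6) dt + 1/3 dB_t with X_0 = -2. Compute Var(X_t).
Var(X_t) = 1/36 - exp(-4*t)/36

The variance V(t) = Var(X_t) satisfies V'(t) = 2 a V(t) + c^2 with V(0) = 0 (drift coefficient is linear in X, diffusion is constant). With a = -2, c = 1/3, the solution is
  V(t) = (c^2 / (2 a)) * (exp(2 a t) - 1)
       = ((1/3)^2 / (2*(-2))) * (exp((-4) t) - 1)
       = 1/36 - exp(-4*t)/36.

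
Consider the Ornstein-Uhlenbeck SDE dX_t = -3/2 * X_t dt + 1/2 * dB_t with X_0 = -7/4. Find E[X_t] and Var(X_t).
E[X_t] = -7*exp(-3*t/2)/4; Var(X_t) = 1/12 - exp(-3*t)/12

The OU SDE dX = -theta X dt + sigma dB admits the integrating factor exp(theta t): d(exp(theta t) X_t) = sigma exp(theta t) dB_t. Integrating from 0 to t:
  X_t = x_0 * exp(-theta t) + sigma * int_0^t exp(-theta (t-s)) dB_s.
The Itô integral has mean 0 and (by the Itô isometry) variance sigma^2 * int_0^t exp(-2 theta (t - s)) ds = sigma^2 * (1 - exp(-2 theta t)) / (2 theta).
With theta = 3/2, sigma = 1/2, x_0 = -7/4:
  E[X_t] = -7/4 * exp(-3/2 t) = -7*exp(-3*t/2)/4
  Var(X_t) = (1/2)^2 * (1 - exp(-2*3/2 t)) / (2 * 3/2) = 1/12 - exp(-3*t)/12.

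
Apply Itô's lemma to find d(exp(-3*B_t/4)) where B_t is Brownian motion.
d(exp(-3*B_t/4)) = (9*exp(-3*B_t/4)/32) dt + (-3*exp(-3*B_t/4)/4) dB_t

Itô's formula for f(B_t) gives d f(B_t) = f'(B_t) dB_t + (1/2) f''(B_t) dt. Compute derivatives of f(x) = exp(-3*x/4):
  f'(x)  = -3*exp(-3*x/4)/4
  f''(x) = 9*exp(-3*x/4)/16
Substitute x = B_t and multiply the f'' term by 1/2:
  drift     = (1/2) * (9*exp(-3*x/4)/16) evaluated at B_t = 9*exp(-3*B_t/4)/32
  diffusion = (-3*exp(-3*x/4)/4) evaluated at B_t = -3*exp(-3*B_t/4)/4
Therefore d(exp(-3*B_t/4)) = (9*exp(-3*B_t/4)/32) dt + (-3*exp(-3*B_t/4)/4) dB_t.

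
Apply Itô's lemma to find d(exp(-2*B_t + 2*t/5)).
d(exp(-2*B_t + 2*t/5)) = (12*exp(-2*B_t + 2*t/5)/5) dt + (-2*exp(-2*B_t + 2*t/5)) dB_t

Itô's formula for f(t, x): d f(t, B_t) = (f_t + (1/2) f_xx) dt + f_x dB_t. Compute partials of f(t, x) = exp(2*t/5 - 2*x):
  f_t(t,x)  = 2*exp(2*t/5 - 2*x)/5
  f_x(t,x)  = -2*exp(2*t/5 - 2*x)
  f_xx(t,x) = 4*exp(2*t/5 - 2*x)
Assemble drift = f_t + (1/2) f_xx = 12*exp(2*t/5 - 2*x)/5 and diffusion = f_x = -2*exp(2*t/5 - 2*x). Substituting x = B_t:
  d(exp(-2*B_t + 2*t/5)) = (12*exp(-2*B_t + 2*t/5)/5) dt + (-2*exp(-2*B_t + 2*t/5)) dB_t.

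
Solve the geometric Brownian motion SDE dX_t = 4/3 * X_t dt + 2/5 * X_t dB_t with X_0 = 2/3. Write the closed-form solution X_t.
X_t = 2/3 * exp((94/75) * t + (2/5) * B_t)

For GBM dX = mu X dt + sigma X dB with X_0 = x_0, apply Itô to Y = log X: dY = (mu - sigma^2/2) dt + sigma dB, so Y_t = log(x_0) + (mu - sigma^2/2) t + sigma B_t and hence X_t = x_0 * exp((mu - sigma^2/2) t + sigma B_t).
With mu = 4/3, sigma = 2/5, x_0 = 2/3, this gives:
  X_t = 2/3 * exp((94/75) * t + (2/5) * B_t).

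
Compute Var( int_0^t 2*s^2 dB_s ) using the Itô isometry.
Var = 4*t^5/5

The Itô integral of a deterministic integrand f(s) has mean 0 because each increment f(s) * (B_{s+ds} - B_s) has mean 0. By the Itô isometry:
  Var( int_0^t f(s) dB_s ) = E[ (int_0^t f(s) dB_s)^2 ] = int_0^t f(s)^2 ds.
Here f(s) = 2*s^2, so f(s)^2 = 4*s^4. Integrate:
  int_0^t (4*s^4) ds = 4*t^5/5.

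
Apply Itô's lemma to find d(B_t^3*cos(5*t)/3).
d(B_t^3*cos(5*t)/3) = (B_t*(-5*B_t^2*sin(5*t)/3 + cos(5*t))) dt + (B_t^2*cos(5*t)) dB_t

Itô's formula for f(t, x): d f(t, B_t) = (f_t + (1/2) f_xx) dt + f_x dB_t. Compute partials of f(t, x) = x^3*cos(5*t)/3:
  f_t(t,x)  = -5*x^3*sin(5*t)/3
  f_x(t,x)  = x^2*cos(5*t)
  f_xx(t,x) = 2*x*cos(5*t)
Assemble drift = f_t + (1/2) f_xx = x*(-5*x^2*sin(5*t)/3 + cos(5*t)) and diffusion = f_x = x^2*cos(5*t). Substituting x = B_t:
  d(B_t^3*cos(5*t)/3) = (B_t*(-5*B_t^2*sin(5*t)/3 + cos(5*t))) dt + (B_t^2*cos(5*t)) dB_t.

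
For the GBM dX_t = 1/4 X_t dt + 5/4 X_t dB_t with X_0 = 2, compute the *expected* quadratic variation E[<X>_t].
E[<X>_t] = 100*exp(33*t/16)/33 - 100/33

<X>_t = int_0^t ((5/4) * X_s)^2 ds. Taking expectation inside the integral: E[<X>_t] = (5/4)^2 * int_0^t E[X_s^2] ds. For GBM, E[X_s^2] = x_0^2 * exp((2 mu + sigma^2) s). Integrating:
  E[<X>_t] = (5/4)^2 * 2^2 * (exp((2*(1/4) + (5/4)^2) t) - 1) / (2*(1/4) + (5/4)^2)
           = (5/4)^2 * 2^2 * (exp((33/16) t) - 1) / (33/16) = 100*exp(33*t/16)/33 - 100/33.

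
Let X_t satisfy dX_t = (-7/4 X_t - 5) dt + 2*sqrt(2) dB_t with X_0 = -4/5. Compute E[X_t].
E[X_t] = -20/7 + 72*exp(-7*t/4)/35

Taking expectations and using E[dB_t] = 0, the mean m(t) = E[X_t] satisfies the ODE m'(t) = a m(t) + b with m(0) = x_0. With a = -7/4, b = -5, x_0 = -4/5, the solution is
  m(t) = x_0 * exp(a t) + (b/a) * (exp(a t) - 1)
       = (-4/5) * exp((-7/4) t) + ((-5)/(-7/4)) * (exp((-7/4) t) - 1)
       = -20/7 + 72*exp(-7*t/4)/35.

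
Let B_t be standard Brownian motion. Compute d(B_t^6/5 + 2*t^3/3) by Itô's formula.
d(B_t^6/5 + 2*t^3/3) = (3*B_t^4 + 2*t^2) dt + (6*B_t^5/5) dB_t

Itô's formula for f(t, x): d f(t, B_t) = (f_t + (1/2) f_xx) dt + f_x dB_t. Compute partials of f(t, x) = 2*t^3/3 + x^6/5:
  f_t(t,x)  = 2*t^2
  f_x(t,x)  = 6*x^5/5
  f_xx(t,x) = 6*x^4
Assemble drift = f_t + (1/2) f_xx = 2*t^2 + 3*x^4 and diffusion = f_x = 6*x^5/5. Substituting x = B_t:
  d(B_t^6/5 + 2*t^3/3) = (3*B_t^4 + 2*t^2) dt + (6*B_t^5/5) dB_t.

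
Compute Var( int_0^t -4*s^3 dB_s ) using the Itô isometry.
Var = 16*t^7/7

The Itô integral of a deterministic integrand f(s) has mean 0 because each increment f(s) * (B_{s+ds} - B_s) has mean 0. By the Itô isometry:
  Var( int_0^t f(s) dB_s ) = E[ (int_0^t f(s) dB_s)^2 ] = int_0^t f(s)^2 ds.
Here f(s) = -4*s^3, so f(s)^2 = 16*s^6. Integrate:
  int_0^t (16*s^6) ds = 16*t^7/7.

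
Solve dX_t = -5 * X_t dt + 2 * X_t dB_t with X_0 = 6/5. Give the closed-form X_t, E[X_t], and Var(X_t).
X_t = 6/5 * exp((-7) t + (2) B_t); E[X_t] = 6*exp(-5*t)/5; Var(X_t) = (36*exp(4*t) - 36)*exp(-10*t)/25

For GBM dX = mu X dt + sigma X dB with X_0 = x_0, apply Itô to Y = log X: dY = (mu - sigma^2/2) dt + sigma dB, so Y_t = log(x_0) + (mu - sigma^2/2) t + sigma B_t and hence X_t = x_0 * exp((mu - sigma^2/2) t + sigma B_t).
With mu = -5, sigma = 2, x_0 = 6/5, this gives:
  X_t = 6/5 * exp((-7) * t + (2) * B_t).
Since sigma*B_t ~ Normal(0, sigma^2 t), E[exp(sigma*B_t)] = exp(sigma^2 t / 2); so E[X_t] = x_0 * exp((mu - sigma^2/2) t) * exp(sigma^2 t / 2) = x_0 * exp(mu t) = 6*exp(-5*t)/5.
Var(X_t) = E[X_t^2] - (E[X_t])^2 = x_0^2 * exp(2 mu t) * (exp(sigma^2 t) - 1) = (36*exp(4*t) - 36)*exp(-10*t)/25.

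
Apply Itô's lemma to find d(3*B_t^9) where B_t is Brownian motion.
d(3*B_t^9) = (108*B_t^7) dt + (27*B_t^8) dB_t

Itô's formula for f(B_t) gives d f(B_t) = f'(B_t) dB_t + (1/2) f''(B_t) dt. Compute derivatives of f(x) = 3*x^9:
  f'(x)  = 27*x^8
  f''(x) = 216*x^7
Substitute x = B_t and multiply the f'' term by 1/2:
  drift     = (1/2) * (216*x^7) evaluated at B_t = 108*B_t^7
  diffusion = (27*x^8) evaluated at B_t = 27*B_t^8
Therefore d(3*B_t^9) = (108*B_t^7) dt + (27*B_t^8) dB_t.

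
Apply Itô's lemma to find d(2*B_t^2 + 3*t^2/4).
d(2*B_t^2 + 3*t^2/4) = (3*t/2 + 2) dt + (4*B_t) dB_t

Itô's formula for f(t, x): d f(t, B_t) = (f_t + (1/2) f_xx) dt + f_x dB_t. Compute partials of f(t, x) = 3*t^2/4 + 2*x^2:
  f_t(t,x)  = 3*t/2
  f_x(t,x)  = 4*x
  f_xx(t,x) = 4
Assemble drift = f_t + (1/2) f_xx = 3*t/2 + 2 and diffusion = f_x = 4*x. Substituting x = B_t:
  d(2*B_t^2 + 3*t^2/4) = (3*t/2 + 2) dt + (4*B_t) dB_t.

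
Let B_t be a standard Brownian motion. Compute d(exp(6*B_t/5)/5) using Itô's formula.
d(exp(6*B_t/5)/5) = (18*exp(6*B_t/5)/125) dt + (6*exp(6*B_t/5)/25) dB_t

Itô's formula for f(B_t) gives d f(B_t) = f'(B_t) dB_t + (1/2) f''(B_t) dt. Compute derivatives of f(x) = exp(6*x/5)/5:
  f'(x)  = 6*exp(6*x/5)/25
  f''(x) = 36*exp(6*x/5)/125
Substitute x = B_t and multiply the f'' term by 1/2:
  drift     = (1/2) * (36*exp(6*x/5)/125) evaluated at B_t = 18*exp(6*B_t/5)/125
  diffusion = (6*exp(6*x/5)/25) evaluated at B_t = 6*exp(6*B_t/5)/25
Therefore d(exp(6*B_t/5)/5) = (18*exp(6*B_t/5)/125) dt + (6*exp(6*B_t/5)/25) dB_t.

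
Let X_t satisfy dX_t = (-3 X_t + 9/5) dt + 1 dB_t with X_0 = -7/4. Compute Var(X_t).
Var(X_t) = 1/6 - exp(-6*t)/6

The variance V(t) = Var(X_t) satisfies V'(t) = 2 a V(t) + c^2 with V(0) = 0 (drift coefficient is linear in X, diffusion is constant). With a = -3, c = 1, the solution is
  V(t) = (c^2 / (2 a)) * (exp(2 a t) - 1)
       = (1^2 / (2*(-3))) * (exp((-6) t) - 1)
       = 1/6 - exp(-6*t)/6.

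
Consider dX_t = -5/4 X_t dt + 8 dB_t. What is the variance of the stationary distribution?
lim Var(X_t) = 128/5

The OU SDE dX = -theta X dt + sigma dB admits the integrating factor exp(theta t): d(exp(theta t) X_t) = sigma exp(theta t) dB_t. Integrating from 0 to t gives X_t = x_0 * exp(-theta t) + sigma * int_0^t exp(-theta (t-s)) dB_s for any initial x_0. The Itô integral has variance (by the Itô isometry) sigma^2 * int_0^t exp(-2 theta (t - s)) ds = sigma^2 * (1 - exp(-2 theta t)) / (2 theta), independent of x_0.
With theta = 5/4, sigma = 8:
  Var(X_t) = (8)^2 * (1 - exp(-2*5/4 t)) / (2 * 5/4) = 128/5 - 128*exp(-5*t/2)/5.
As t -> infinity, exp(-2*5/4 t) -> 0, so the stationary variance is sigma^2 / (2 theta) = 128/5.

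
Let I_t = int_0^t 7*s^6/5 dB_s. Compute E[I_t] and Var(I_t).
E[I_t] = 0; Var(I_t) = 49*t^13/325

The Itô integral of a deterministic integrand f(s) has mean 0 because each increment f(s) * (B_{s+ds} - B_s) has mean 0. By the Itô isometry:
  Var( int_0^t f(s) dB_s ) = E[ (int_0^t f(s) dB_s)^2 ] = int_0^t f(s)^2 ds.
Here f(s) = 7*s^6/5, so f(s)^2 = 49*s^12/25. Integrate:
  int_0^t (49*s^12/25) ds = 49*t^13/325.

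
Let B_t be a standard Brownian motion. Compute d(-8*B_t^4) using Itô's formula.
d(-8*B_t^4) = (-48*B_t^2) dt + (-32*B_t^3) dB_t

Itô's formula for f(B_t) gives d f(B_t) = f'(B_t) dB_t + (1/2) f''(B_t) dt. Compute derivatives of f(x) = -8*x^4:
  f'(x)  = -32*x^3
  f''(x) = -96*x^2
Substitute x = B_t and multiply the f'' term by 1/2:
  drift     = (1/2) * (-96*x^2) evaluated at B_t = -48*B_t^2
  diffusion = (-32*x^3) evaluated at B_t = -32*B_t^3
Therefore d(-8*B_t^4) = (-48*B_t^2) dt + (-32*B_t^3) dB_t.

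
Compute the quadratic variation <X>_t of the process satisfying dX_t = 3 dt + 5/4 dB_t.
<X>_t = 25*t/16

For an Itô process dX_t = a(t) dt + b(t) dB_t, the quadratic variation is <X>_t = int_0^t b(s)^2 ds (the drift term does not contribute). Here b(s) = 5/4, so
  b(s)^2 = 25/16.
Integrating from 0 to t:
  <X>_t = int_0^t (25/16) ds = 25*t/16.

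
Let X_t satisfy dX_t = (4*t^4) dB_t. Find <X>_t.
<X>_t = 16*t^9/9

For an Itô process dX_t = a(t) dt + b(t) dB_t, the quadratic variation is <X>_t = int_0^t b(s)^2 ds (the drift term does not contribute). Here b(s) = 4*s^4, so
  b(s)^2 = 16*s^8.
Integrating from 0 to t:
  <X>_t = int_0^t (16*s^8) ds = 16*t^9/9.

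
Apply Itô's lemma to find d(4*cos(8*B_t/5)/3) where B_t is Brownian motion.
d(4*cos(8*B_t/5)/3) = (-128*cos(8*B_t/5)/75) dt + (-32*sin(8*B_t/5)/15) dB_t

Itô's formula for f(B_t) gives d f(B_t) = f'(B_t) dB_t + (1/2) f''(B_t) dt. Compute derivatives of f(x) = 4*cos(8*x/5)/3:
  f'(x)  = -32*sin(8*x/5)/15
  f''(x) = -256*cos(8*x/5)/75
Substitute x = B_t and multiply the f'' term by 1/2:
  drift     = (1/2) * (-256*cos(8*x/5)/75) evaluated at B_t = -128*cos(8*B_t/5)/75
  diffusion = (-32*sin(8*x/5)/15) evaluated at B_t = -32*sin(8*B_t/5)/15
Therefore d(4*cos(8*B_t/5)/3) = (-128*cos(8*B_t/5)/75) dt + (-32*sin(8*B_t/5)/15) dB_t.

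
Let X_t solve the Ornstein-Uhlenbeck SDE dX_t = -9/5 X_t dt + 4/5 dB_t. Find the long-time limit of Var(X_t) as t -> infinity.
lim Var(X_t) = 8/45

The OU SDE dX = -theta X dt + sigma dB admits the integrating factor exp(theta t): d(exp(theta t) X_t) = sigma exp(theta t) dB_t. Integrating from 0 to t gives X_t = x_0 * exp(-theta t) + sigma * int_0^t exp(-theta (t-s)) dB_s for any initial x_0. The Itô integral has variance (by the Itô isometry) sigma^2 * int_0^t exp(-2 theta (t - s)) ds = sigma^2 * (1 - exp(-2 theta t)) / (2 theta), independent of x_0.
With theta = 9/5, sigma = 4/5:
  Var(X_t) = (4/5)^2 * (1 - exp(-2*9/5 t)) / (2 * 9/5) = 8/45 - 8*exp(-18*t/5)/45.
As t -> infinity, exp(-2*9/5 t) -> 0, so the stationary variance is sigma^2 / (2 theta) = 8/45.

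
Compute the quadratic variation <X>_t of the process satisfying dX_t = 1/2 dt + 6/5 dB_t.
<X>_t = 36*t/25

For an Itô process dX_t = a(t) dt + b(t) dB_t, the quadratic variation is <X>_t = int_0^t b(s)^2 ds (the drift term does not contribute). Here b(s) = 6/5, so
  b(s)^2 = 36/25.
Integrating from 0 to t:
  <X>_t = int_0^t (36/25) ds = 36*t/25.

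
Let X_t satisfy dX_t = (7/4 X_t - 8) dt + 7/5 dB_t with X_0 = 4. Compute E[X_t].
E[X_t] = 32/7 - 4*exp(7*t/4)/7

Taking expectations and using E[dB_t] = 0, the mean m(t) = E[X_t] satisfies the ODE m'(t) = a m(t) + b with m(0) = x_0. With a = 7/4, b = -8, x_0 = 4, the solution is
  m(t) = x_0 * exp(a t) + (b/a) * (exp(a t) - 1)
       = 4 * exp((7/4) t) + ((-8)/(7/4)) * (exp((7/4) t) - 1)
       = 32/7 - 4*exp(7*t/4)/7.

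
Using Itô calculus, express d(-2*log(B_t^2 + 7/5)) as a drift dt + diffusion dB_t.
d(-2*log(B_t^2 + 7/5)) = (10*(5*B_t^2 - 7)/(5*B_t^2 + 7)^2) dt + (-20*B_t/(5*B_t^2 + 7)) dB_t

Itô's formula for f(B_t) gives d f(B_t) = f'(B_t) dB_t + (1/2) f''(B_t) dt. Compute derivatives of f(x) = -2*log(x^2 + 7/5):
  f'(x)  = -20*x/(5*x^2 + 7)
  f''(x) = 20*(5*x^2 - 7)/(5*x^2 + 7)^2
Substitute x = B_t and multiply the f'' term by 1/2:
  drift     = (1/2) * (20*(5*x^2 - 7)/(5*x^2 + 7)^2) evaluated at B_t = 10*(5*B_t^2 - 7)/(5*B_t^2 + 7)^2
  diffusion = (-20*x/(5*x^2 + 7)) evaluated at B_t = -20*B_t/(5*B_t^2 + 7)
Therefore d(-2*log(B_t^2 + 7/5)) = (10*(5*B_t^2 - 7)/(5*B_t^2 + 7)^2) dt + (-20*B_t/(5*B_t^2 + 7)) dB_t.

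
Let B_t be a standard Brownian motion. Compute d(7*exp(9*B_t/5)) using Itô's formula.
d(7*exp(9*B_t/5)) = (567*exp(9*B_t/5)/50) dt + (63*exp(9*B_t/5)/5) dB_t

Itô's formula for f(B_t) gives d f(B_t) = f'(B_t) dB_t + (1/2) f''(B_t) dt. Compute derivatives of f(x) = 7*exp(9*x/5):
  f'(x)  = 63*exp(9*x/5)/5
  f''(x) = 567*exp(9*x/5)/25
Substitute x = B_t and multiply the f'' term by 1/2:
  drift     = (1/2) * (567*exp(9*x/5)/25) evaluated at B_t = 567*exp(9*B_t/5)/50
  diffusion = (63*exp(9*x/5)/5) evaluated at B_t = 63*exp(9*B_t/5)/5
Therefore d(7*exp(9*B_t/5)) = (567*exp(9*B_t/5)/50) dt + (63*exp(9*B_t/5)/5) dB_t.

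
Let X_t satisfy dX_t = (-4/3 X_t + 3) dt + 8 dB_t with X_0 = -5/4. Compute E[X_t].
E[X_t] = 9/4 - 7*exp(-4*t/3)/2

Taking expectations and using E[dB_t] = 0, the mean m(t) = E[X_t] satisfies the ODE m'(t) = a m(t) + b with m(0) = x_0. With a = -4/3, b = 3, x_0 = -5/4, the solution is
  m(t) = x_0 * exp(a t) + (b/a) * (exp(a t) - 1)
       = (-5/4) * exp((-4/3) t) + (3/(-4/3)) * (exp((-4/3) t) - 1)
       = 9/4 - 7*exp(-4*t/3)/2.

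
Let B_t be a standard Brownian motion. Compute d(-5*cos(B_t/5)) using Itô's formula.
d(-5*cos(B_t/5)) = (cos(B_t/5)/10) dt + (sin(B_t/5)) dB_t

Itô's formula for f(B_t) gives d f(B_t) = f'(B_t) dB_t + (1/2) f''(B_t) dt. Compute derivatives of f(x) = -5*cos(x/5):
  f'(x)  = sin(x/5)
  f''(x) = cos(x/5)/5
Substitute x = B_t and multiply the f'' term by 1/2:
  drift     = (1/2) * (cos(x/5)/5) evaluated at B_t = cos(B_t/5)/10
  diffusion = (sin(x/5)) evaluated at B_t = sin(B_t/5)
Therefore d(-5*cos(B_t/5)) = (cos(B_t/5)/10) dt + (sin(B_t/5)) dB_t.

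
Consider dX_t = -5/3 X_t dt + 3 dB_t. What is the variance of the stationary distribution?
lim Var(X_t) = 27/10

The OU SDE dX = -theta X dt + sigma dB admits the integrating factor exp(theta t): d(exp(theta t) X_t) = sigma exp(theta t) dB_t. Integrating from 0 to t gives X_t = x_0 * exp(-theta t) + sigma * int_0^t exp(-theta (t-s)) dB_s for any initial x_0. The Itô integral has variance (by the Itô isometry) sigma^2 * int_0^t exp(-2 theta (t - s)) ds = sigma^2 * (1 - exp(-2 theta t)) / (2 theta), independent of x_0.
With theta = 5/3, sigma = 3:
  Var(X_t) = (3)^2 * (1 - exp(-2*5/3 t)) / (2 * 5/3) = 27/10 - 27*exp(-10*t/3)/10.
As t -> infinity, exp(-2*5/3 t) -> 0, so the stationary variance is sigma^2 / (2 theta) = 27/10.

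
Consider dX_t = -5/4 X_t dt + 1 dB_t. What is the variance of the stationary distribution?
lim Var(X_t) = 2/5

The OU SDE dX = -theta X dt + sigma dB admits the integrating factor exp(theta t): d(exp(theta t) X_t) = sigma exp(theta t) dB_t. Integrating from 0 to t gives X_t = x_0 * exp(-theta t) + sigma * int_0^t exp(-theta (t-s)) dB_s for any initial x_0. The Itô integral has variance (by the Itô isometry) sigma^2 * int_0^t exp(-2 theta (t - s)) ds = sigma^2 * (1 - exp(-2 theta t)) / (2 theta), independent of x_0.
With theta = 5/4, sigma = 1:
  Var(X_t) = (1)^2 * (1 - exp(-2*5/4 t)) / (2 * 5/4) = 2/5 - 2*exp(-5*t/2)/5.
As t -> infinity, exp(-2*5/4 t) -> 0, so the stationary variance is sigma^2 / (2 theta) = 2/5.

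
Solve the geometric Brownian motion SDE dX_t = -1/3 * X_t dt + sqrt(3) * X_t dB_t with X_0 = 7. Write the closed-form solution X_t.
X_t = 7 * exp((-11/6) * t + (sqrt(3)) * B_t)

For GBM dX = mu X dt + sigma X dB with X_0 = x_0, apply Itô to Y = log X: dY = (mu - sigma^2/2) dt + sigma dB, so Y_t = log(x_0) + (mu - sigma^2/2) t + sigma B_t and hence X_t = x_0 * exp((mu - sigma^2/2) t + sigma B_t).
With mu = -1/3, sigma = sqrt(3), x_0 = 7, this gives:
  X_t = 7 * exp((-11/6) * t + (sqrt(3)) * B_t).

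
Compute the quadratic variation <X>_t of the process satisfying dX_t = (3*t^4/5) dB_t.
<X>_t = t^9/25

For an Itô process dX_t = a(t) dt + b(t) dB_t, the quadratic variation is <X>_t = int_0^t b(s)^2 ds (the drift term does not contribute). Here b(s) = 3*s^4/5, so
  b(s)^2 = 9*s^8/25.
Integrating from 0 to t:
  <X>_t = int_0^t (9*s^8/25) ds = t^9/25.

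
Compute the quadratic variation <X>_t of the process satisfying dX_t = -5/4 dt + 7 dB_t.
<X>_t = 49*t

For an Itô process dX_t = a(t) dt + b(t) dB_t, the quadratic variation is <X>_t = int_0^t b(s)^2 ds (the drift term does not contribute). Here b(s) = 7, so
  b(s)^2 = 49.
Integrating from 0 to t:
  <X>_t = int_0^t (49) ds = 49*t.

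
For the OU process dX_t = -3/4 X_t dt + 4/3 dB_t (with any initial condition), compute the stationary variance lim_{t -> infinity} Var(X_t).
lim Var(X_t) = 32/27

The OU SDE dX = -theta X dt + sigma dB admits the integrating factor exp(theta t): d(exp(theta t) X_t) = sigma exp(theta t) dB_t. Integrating from 0 to t gives X_t = x_0 * exp(-theta t) + sigma * int_0^t exp(-theta (t-s)) dB_s for any initial x_0. The Itô integral has variance (by the Itô isometry) sigma^2 * int_0^t exp(-2 theta (t - s)) ds = sigma^2 * (1 - exp(-2 theta t)) / (2 theta), independent of x_0.
With theta = 3/4, sigma = 4/3:
  Var(X_t) = (4/3)^2 * (1 - exp(-2*3/4 t)) / (2 * 3/4) = 32/27 - 32*exp(-3*t/2)/27.
As t -> infinity, exp(-2*3/4 t) -> 0, so the stationary variance is sigma^2 / (2 theta) = 32/27.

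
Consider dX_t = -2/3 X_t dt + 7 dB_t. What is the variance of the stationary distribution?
lim Var(X_t) = 147/4

The OU SDE dX = -theta X dt + sigma dB admits the integrating factor exp(theta t): d(exp(theta t) X_t) = sigma exp(theta t) dB_t. Integrating from 0 to t gives X_t = x_0 * exp(-theta t) + sigma * int_0^t exp(-theta (t-s)) dB_s for any initial x_0. The Itô integral has variance (by the Itô isometry) sigma^2 * int_0^t exp(-2 theta (t - s)) ds = sigma^2 * (1 - exp(-2 theta t)) / (2 theta), independent of x_0.
With theta = 2/3, sigma = 7:
  Var(X_t) = (7)^2 * (1 - exp(-2*2/3 t)) / (2 * 2/3) = 147/4 - 147*exp(-4*t/3)/4.
As t -> infinity, exp(-2*2/3 t) -> 0, so the stationary variance is sigma^2 / (2 theta) = 147/4.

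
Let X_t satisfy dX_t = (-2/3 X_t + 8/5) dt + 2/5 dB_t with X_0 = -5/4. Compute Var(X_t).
Var(X_t) = 3/25 - 3*exp(-4*t/3)/25

The variance V(t) = Var(X_t) satisfies V'(t) = 2 a V(t) + c^2 with V(0) = 0 (drift coefficient is linear in X, diffusion is constant). With a = -2/3, c = 2/5, the solution is
  V(t) = (c^2 / (2 a)) * (exp(2 a t) - 1)
       = ((2/5)^2 / (2*(-2/3))) * (exp((-4/3) t) - 1)
       = 3/25 - 3*exp(-4*t/3)/25.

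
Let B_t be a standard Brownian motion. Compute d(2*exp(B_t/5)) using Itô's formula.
d(2*exp(B_t/5)) = (exp(B_t/5)/25) dt + (2*exp(B_t/5)/5) dB_t

Itô's formula for f(B_t) gives d f(B_t) = f'(B_t) dB_t + (1/2) f''(B_t) dt. Compute derivatives of f(x) = 2*exp(x/5):
  f'(x)  = 2*exp(x/5)/5
  f''(x) = 2*exp(x/5)/25
Substitute x = B_t and multiply the f'' term by 1/2:
  drift     = (1/2) * (2*exp(x/5)/25) evaluated at B_t = exp(B_t/5)/25
  diffusion = (2*exp(x/5)/5) evaluated at B_t = 2*exp(B_t/5)/5
Therefore d(2*exp(B_t/5)) = (exp(B_t/5)/25) dt + (2*exp(B_t/5)/5) dB_t.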